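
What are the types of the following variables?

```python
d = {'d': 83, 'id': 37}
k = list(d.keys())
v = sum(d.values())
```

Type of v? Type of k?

sum of int values returns int; list(...) returns list

int, list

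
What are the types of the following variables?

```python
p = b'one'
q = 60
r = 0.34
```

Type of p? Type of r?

p is bytes; r is float

bytes, float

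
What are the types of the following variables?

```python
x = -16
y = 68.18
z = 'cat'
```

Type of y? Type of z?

y is float; z is str

float, str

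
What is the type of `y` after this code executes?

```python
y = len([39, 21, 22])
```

len() always returns int

int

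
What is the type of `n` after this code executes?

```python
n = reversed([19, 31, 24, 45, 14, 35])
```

reversed() on a list returns a list_reverseiterator

list_reverseiterator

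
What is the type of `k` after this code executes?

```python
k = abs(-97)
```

abs() of int returns int

int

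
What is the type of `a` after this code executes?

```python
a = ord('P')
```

ord() returns int (Unicode code point)

int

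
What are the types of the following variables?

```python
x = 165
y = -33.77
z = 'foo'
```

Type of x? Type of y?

x is int; y is float

int, float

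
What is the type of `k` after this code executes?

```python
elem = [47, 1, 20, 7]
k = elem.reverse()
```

list.reverse() returns None

NoneType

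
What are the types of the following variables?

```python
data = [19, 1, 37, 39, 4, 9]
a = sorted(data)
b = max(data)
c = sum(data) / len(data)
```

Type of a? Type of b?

sorted() returns list; max of ints returns int

list, int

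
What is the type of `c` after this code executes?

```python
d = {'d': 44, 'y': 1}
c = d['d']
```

Accessing dict[str, int] with key 'd' returns int value 44

int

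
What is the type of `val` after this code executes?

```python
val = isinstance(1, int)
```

isinstance() returns bool

bool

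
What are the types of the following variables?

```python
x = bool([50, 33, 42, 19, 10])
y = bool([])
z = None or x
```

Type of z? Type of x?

None or <bool> returns the bool; bool() returns bool

bool, bool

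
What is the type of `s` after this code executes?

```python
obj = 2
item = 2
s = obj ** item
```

int ** positive int returns int (2 ** 2 = 4)

int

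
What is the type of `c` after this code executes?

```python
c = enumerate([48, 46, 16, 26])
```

enumerate() returns an enumerate iterator object

enumerate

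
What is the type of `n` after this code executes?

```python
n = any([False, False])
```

any() returns bool

bool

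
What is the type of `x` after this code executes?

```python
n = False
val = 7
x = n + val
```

bool + int returns int (False is 0, so 0 + 7 = 7)

int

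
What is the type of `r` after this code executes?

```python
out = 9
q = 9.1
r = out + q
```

int + float returns float (9 + 9.1 = 18.1)

float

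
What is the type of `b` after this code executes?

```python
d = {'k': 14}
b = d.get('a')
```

dict.get() returns None when key 'a' is not found and no default given

NoneType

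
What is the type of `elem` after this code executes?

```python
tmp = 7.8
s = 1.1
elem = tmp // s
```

float // float returns float (floor division preserves float type)

float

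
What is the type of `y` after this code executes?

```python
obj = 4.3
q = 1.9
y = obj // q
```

float // float returns float (floor division preserves float type)

float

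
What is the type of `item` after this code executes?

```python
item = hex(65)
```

hex() returns str representation

str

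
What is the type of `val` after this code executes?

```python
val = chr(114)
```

chr() returns str (single character)

str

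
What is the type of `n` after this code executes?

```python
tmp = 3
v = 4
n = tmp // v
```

int // int returns int (3 // 4 = 0)

int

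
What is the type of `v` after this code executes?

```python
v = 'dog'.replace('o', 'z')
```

str.replace() returns str

str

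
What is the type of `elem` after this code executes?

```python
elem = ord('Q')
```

ord() returns int (Unicode code point)

int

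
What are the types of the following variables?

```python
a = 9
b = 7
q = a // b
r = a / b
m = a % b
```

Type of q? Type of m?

int // int returns int; int % int returns int

int, int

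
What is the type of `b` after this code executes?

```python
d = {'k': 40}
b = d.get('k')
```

dict.get() returns the value (int) when key is found

int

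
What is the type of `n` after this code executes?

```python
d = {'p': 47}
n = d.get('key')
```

dict.get() returns None when key 'key' is not found and no default given

NoneType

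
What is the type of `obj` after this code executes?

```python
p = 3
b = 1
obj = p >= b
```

Comparison operators return bool

bool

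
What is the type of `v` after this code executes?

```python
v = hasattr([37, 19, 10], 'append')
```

hasattr() returns bool

bool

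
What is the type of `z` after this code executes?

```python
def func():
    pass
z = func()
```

A function with no return statement returns None

NoneType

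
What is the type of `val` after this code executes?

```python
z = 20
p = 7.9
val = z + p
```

int + float returns float (20 + 7.9 = 27.9)

float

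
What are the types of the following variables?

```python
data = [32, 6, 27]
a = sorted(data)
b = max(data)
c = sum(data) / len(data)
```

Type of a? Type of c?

sorted() returns list; int / int returns float

list, float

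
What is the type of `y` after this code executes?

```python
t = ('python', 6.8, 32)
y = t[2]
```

Index 2 of tuple is 32 which is int

int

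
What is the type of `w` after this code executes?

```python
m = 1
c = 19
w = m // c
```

int // int returns int (1 // 19 = 0)

int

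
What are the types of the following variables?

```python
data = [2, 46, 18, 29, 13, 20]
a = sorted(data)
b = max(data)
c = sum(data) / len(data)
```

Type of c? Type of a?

int / int returns float; sorted() returns list

float, list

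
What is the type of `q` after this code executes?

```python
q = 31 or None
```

'or' returns first truthy value (31, int)

int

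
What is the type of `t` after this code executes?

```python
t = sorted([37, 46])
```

sorted() always returns list

list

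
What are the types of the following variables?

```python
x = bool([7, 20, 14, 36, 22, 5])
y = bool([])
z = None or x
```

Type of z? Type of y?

None or <bool> returns the bool; bool() returns bool

bool, bool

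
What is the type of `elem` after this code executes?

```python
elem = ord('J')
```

ord() returns int (Unicode code point)

int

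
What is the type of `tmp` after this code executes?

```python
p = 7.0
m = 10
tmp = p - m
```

float - int returns float (7.0 - 10 = -3.0)

float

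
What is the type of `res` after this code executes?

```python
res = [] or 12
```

'or' returns first truthy value (12, which is int)

int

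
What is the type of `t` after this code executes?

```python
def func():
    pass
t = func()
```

A function with no return statement returns None

NoneType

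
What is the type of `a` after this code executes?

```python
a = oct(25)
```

oct() returns str representation

str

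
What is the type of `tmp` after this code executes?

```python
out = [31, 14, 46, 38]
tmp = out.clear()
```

list.clear() returns None

NoneType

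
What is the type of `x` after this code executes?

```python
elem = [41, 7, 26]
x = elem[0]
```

Indexing a list of ints returns int (elem[0] = 41)

int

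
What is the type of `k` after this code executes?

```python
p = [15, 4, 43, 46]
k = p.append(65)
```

list.append() returns None (mutates in place)

NoneType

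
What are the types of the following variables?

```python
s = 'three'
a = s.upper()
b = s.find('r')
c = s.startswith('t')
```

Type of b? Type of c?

str.find() returns int; str.startswith() returns bool

int, bool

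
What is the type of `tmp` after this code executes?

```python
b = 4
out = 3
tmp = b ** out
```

int ** positive int returns int (4 ** 3 = 64)

int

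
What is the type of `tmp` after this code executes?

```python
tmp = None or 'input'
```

'or' with None returns the other value ('input', str)

str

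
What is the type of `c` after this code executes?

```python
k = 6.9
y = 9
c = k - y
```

float - int returns float (6.9 - 9 = -2.1)

float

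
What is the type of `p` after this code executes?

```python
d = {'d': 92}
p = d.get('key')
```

dict.get() returns None when key 'key' is not found and no default given

NoneType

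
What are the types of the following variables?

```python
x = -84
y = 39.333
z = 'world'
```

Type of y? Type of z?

y is float; z is str

float, str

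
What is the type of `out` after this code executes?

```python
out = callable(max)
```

callable() returns bool

bool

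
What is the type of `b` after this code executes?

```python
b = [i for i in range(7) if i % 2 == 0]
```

A list comprehension [...] produces a list

list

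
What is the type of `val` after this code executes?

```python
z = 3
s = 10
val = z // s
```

int // int returns int (3 // 10 = 0)

int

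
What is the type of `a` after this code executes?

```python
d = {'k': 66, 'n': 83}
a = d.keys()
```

.keys() returns a dict_keys view object

dict_keys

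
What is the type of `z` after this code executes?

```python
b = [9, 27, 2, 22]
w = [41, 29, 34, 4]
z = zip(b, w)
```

zip() returns a zip iterator object

zip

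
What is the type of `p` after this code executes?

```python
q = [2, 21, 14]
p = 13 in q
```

'in' operator returns bool

bool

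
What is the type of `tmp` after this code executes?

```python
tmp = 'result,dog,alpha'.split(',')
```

str.split() returns list

list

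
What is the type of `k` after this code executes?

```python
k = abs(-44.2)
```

abs() of float returns float

float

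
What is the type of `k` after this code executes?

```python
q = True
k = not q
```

'not' always returns bool

bool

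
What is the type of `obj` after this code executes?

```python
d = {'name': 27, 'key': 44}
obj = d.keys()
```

.keys() returns a dict_keys view object

dict_keys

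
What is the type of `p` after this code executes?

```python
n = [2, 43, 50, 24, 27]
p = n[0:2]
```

Slicing a list always returns a list

list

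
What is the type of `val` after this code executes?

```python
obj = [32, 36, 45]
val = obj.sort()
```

list.sort() returns None (sorts in place)

NoneType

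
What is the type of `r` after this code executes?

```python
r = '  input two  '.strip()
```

str.strip() returns str

str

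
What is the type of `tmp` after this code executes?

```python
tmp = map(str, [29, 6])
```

map() returns a map iterator object

map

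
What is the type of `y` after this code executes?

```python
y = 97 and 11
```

'and' returns the last value when all truthy (11, which is int)

int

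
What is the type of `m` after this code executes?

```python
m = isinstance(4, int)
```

isinstance() returns bool

bool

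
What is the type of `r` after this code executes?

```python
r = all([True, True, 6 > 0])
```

all() returns bool

bool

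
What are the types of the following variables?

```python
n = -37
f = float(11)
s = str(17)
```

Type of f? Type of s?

f is float; s is str

float, str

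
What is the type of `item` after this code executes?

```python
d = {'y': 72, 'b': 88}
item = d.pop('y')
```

dict.pop() returns the value (int)

int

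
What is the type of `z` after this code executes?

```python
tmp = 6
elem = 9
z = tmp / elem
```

int / int always returns float in Python 3 (6 / 9 = 0.666667)

float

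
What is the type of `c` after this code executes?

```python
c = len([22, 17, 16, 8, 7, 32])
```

len() always returns int

int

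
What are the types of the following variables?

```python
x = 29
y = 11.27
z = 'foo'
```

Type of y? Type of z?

y is float; z is str

float, str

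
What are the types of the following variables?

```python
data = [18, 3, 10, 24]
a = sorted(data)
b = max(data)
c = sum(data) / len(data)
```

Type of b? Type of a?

max of ints returns int; sorted() returns list

int, list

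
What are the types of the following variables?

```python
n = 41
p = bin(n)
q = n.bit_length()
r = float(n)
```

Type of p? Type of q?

bin() returns str; int.bit_length() returns int

str, int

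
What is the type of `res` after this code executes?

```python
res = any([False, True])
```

any() returns bool

bool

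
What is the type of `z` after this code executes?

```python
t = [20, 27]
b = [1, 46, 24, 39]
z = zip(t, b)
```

zip() returns a zip iterator object

zip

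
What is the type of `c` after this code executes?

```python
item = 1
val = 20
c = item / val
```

int / int always returns float in Python 3 (1 / 20 = 0.05)

float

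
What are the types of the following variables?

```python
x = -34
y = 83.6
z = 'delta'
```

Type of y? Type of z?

y is float; z is str

float, str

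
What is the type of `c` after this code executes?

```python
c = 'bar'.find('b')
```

str.find() returns int (index, or -1)

int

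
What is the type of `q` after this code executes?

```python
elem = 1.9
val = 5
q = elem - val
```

float - int returns float (1.9 - 5 = -3.1)

float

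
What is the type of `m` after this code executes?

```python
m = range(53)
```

range() returns a range object

range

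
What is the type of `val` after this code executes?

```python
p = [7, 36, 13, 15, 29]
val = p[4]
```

Indexing a list of ints returns int (p[4] = 29)

int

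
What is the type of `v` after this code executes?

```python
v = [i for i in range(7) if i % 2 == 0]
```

A list comprehension [...] produces a list

list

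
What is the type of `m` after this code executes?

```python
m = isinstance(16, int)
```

isinstance() returns bool

bool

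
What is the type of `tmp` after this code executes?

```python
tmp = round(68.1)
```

round() with no ndigits arg returns int

int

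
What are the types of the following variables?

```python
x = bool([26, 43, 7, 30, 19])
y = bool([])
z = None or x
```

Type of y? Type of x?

bool() returns bool; bool() returns bool

bool, bool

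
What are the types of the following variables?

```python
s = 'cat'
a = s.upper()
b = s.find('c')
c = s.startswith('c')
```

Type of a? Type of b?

str.upper() returns str; str.find() returns int

str, int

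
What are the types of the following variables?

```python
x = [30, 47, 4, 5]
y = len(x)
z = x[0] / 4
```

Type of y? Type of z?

len() returns int; int / int returns float

int, float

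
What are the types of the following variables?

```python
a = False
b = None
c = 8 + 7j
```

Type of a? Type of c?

a is bool; c is complex

bool, complex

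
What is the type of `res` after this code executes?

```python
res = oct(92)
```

oct() returns str representation

str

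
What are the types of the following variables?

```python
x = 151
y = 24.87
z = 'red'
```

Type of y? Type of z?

y is float; z is str

float, str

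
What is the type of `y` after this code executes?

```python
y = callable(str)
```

callable() returns bool

bool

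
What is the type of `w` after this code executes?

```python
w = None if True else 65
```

Ternary: condition is True, if branch (None) taken → NoneType

NoneType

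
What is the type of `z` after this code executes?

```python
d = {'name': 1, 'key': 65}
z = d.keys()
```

.keys() returns a dict_keys view object

dict_keys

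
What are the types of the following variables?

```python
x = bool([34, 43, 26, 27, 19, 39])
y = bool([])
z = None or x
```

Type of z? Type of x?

None or <bool> returns the bool; bool() returns bool

bool, bool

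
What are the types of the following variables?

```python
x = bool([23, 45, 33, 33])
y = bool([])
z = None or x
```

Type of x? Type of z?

bool() returns bool; None or <bool> returns the bool

bool, bool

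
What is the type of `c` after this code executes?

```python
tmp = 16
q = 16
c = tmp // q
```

int // int returns int (16 // 16 = 1)

int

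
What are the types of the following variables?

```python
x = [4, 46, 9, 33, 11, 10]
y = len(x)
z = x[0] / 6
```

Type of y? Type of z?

len() returns int; int / int returns float

int, float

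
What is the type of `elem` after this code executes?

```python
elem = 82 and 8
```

'and' returns the last value when all truthy (8, which is int)

int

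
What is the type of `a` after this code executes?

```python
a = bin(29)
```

bin() returns str representation

str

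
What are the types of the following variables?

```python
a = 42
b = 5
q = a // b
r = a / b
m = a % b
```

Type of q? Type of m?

int // int returns int; int % int returns int

int, int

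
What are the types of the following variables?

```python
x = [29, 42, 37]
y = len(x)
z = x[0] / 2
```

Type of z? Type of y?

int / int returns float; len() returns int

float, int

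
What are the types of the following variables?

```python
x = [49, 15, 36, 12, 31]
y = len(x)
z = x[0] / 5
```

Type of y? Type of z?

len() returns int; int / int returns float

int, float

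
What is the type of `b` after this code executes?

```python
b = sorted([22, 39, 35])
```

sorted() always returns list

list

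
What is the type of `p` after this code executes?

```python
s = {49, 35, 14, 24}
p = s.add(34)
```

set.add() returns None (mutates in place)

NoneType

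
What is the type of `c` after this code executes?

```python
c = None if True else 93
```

Ternary: condition is True, if branch (None) taken → NoneType

NoneType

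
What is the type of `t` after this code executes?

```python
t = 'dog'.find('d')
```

str.find() returns int (index, or -1)

int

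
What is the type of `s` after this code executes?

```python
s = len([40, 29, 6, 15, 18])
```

len() always returns int

int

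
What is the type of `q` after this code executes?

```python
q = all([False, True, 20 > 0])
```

all() returns bool

bool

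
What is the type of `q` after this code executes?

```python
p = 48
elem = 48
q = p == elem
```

Equality comparison returns bool

bool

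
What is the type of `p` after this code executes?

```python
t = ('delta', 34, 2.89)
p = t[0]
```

Index 0 of tuple is 'delta' which is str

str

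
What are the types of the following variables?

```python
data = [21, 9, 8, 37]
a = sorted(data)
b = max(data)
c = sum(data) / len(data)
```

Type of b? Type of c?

max of ints returns int; int / int returns float

int, float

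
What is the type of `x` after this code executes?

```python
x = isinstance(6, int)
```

isinstance() returns bool

bool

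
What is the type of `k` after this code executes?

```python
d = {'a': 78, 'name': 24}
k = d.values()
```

.values() returns a dict_values view object

dict_values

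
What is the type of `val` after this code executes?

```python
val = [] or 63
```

'or' returns first truthy value (63, which is int)

int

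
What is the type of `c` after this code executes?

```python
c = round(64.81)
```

round() with no ndigits arg returns int

int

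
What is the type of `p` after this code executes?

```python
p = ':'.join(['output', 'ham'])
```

str.join() returns str

str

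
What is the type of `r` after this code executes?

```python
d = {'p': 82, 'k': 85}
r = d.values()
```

.values() returns a dict_values view object

dict_values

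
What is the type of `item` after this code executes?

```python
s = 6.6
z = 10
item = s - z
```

float - int returns float (6.6 - 10 = -3.4)

float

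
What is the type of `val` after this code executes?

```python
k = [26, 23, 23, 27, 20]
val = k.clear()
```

list.clear() returns None

NoneType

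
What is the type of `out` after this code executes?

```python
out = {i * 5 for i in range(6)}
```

A set comprehension {expr for x in iterable} produces a set

set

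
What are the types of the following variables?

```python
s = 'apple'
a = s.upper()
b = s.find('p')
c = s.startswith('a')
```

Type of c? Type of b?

str.startswith() returns bool; str.find() returns int

bool, int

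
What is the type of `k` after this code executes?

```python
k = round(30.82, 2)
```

round() with ndigits arg returns float

float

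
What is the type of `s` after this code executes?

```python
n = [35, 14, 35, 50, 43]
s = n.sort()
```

list.sort() returns None (sorts in place)

NoneType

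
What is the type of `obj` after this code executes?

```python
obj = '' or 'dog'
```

'or' returns first truthy value ('dog', which is str)

str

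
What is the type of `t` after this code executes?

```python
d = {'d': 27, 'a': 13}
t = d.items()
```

dict.items() returns a dict_items view

dict_items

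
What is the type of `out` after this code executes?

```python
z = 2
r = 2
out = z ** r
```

int ** positive int returns int (2 ** 2 = 4)

int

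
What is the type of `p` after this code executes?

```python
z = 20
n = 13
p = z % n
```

int % int returns int (20 % 13 = 7)

int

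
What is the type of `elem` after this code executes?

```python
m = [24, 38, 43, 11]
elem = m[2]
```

Indexing a list of ints returns int (m[2] = 43)

int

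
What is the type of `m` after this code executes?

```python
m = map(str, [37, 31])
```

map() returns a map iterator object

map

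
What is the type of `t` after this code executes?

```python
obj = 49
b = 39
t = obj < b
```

Comparison operators return bool

bool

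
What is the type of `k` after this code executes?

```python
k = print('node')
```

print() returns None

NoneType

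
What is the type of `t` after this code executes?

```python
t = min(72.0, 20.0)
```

min() of floats returns float

float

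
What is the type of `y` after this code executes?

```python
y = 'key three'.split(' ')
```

str.split() returns list

list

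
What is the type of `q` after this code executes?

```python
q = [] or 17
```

'or' returns first truthy value (17, which is int)

int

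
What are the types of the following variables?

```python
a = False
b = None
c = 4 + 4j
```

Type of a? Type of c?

a is bool; c is complex

bool, complex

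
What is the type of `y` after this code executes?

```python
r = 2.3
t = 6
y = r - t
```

float - int returns float (2.3 - 6 = -3.7)

float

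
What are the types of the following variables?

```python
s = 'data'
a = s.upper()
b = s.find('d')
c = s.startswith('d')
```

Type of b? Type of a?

str.find() returns int; str.upper() returns str

int, str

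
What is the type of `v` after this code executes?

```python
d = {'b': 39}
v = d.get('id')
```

dict.get() returns None when key 'id' is not found and no default given

NoneType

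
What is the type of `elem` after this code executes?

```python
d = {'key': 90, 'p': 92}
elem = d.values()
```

.values() returns a dict_values view object

dict_values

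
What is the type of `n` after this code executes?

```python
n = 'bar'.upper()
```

str.upper() returns str

str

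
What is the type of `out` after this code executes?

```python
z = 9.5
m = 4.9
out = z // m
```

float // float returns float (floor division preserves float type)

float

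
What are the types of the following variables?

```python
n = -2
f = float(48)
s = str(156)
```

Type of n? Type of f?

n is int; f is float

int, float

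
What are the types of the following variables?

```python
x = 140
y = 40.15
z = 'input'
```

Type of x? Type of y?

x is int; y is float

int, float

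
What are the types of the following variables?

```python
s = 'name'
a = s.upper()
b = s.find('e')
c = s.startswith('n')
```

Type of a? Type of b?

str.upper() returns str; str.find() returns int

str, int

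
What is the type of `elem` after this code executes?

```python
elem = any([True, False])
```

any() returns bool

bool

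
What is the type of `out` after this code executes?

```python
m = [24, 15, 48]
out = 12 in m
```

'in' operator returns bool

bool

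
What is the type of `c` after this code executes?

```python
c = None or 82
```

'or' with None returns the other value (82, int)

int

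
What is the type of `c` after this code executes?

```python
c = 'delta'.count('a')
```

str.count() returns int

int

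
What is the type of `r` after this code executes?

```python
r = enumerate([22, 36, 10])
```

enumerate() returns an enumerate iterator object

enumerate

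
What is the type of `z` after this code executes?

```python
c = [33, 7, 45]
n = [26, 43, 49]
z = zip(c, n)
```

zip() returns a zip iterator object

zip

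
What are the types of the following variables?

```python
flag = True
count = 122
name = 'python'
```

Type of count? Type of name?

count is int; name is str

int, str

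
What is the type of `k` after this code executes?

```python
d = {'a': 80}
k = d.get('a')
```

dict.get() returns the value (int) when key is found

int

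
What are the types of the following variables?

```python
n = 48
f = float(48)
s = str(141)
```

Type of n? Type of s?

n is int; s is str

int, str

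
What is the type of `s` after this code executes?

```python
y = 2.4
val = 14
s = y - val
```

float - int returns float (2.4 - 14 = -11.6)

float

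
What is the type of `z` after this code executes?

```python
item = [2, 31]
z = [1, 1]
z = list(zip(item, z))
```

list(zip(...)) returns a list of tuples

list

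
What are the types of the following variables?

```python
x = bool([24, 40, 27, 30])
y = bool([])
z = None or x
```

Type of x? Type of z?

bool() returns bool; None or <bool> returns the bool

bool, bool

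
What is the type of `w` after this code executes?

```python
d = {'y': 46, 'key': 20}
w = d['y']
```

Accessing dict[str, int] with key 'y' returns int value 46

int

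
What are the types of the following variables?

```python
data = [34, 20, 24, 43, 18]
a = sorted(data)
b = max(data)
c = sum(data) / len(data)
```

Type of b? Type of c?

max of ints returns int; int / int returns float

int, float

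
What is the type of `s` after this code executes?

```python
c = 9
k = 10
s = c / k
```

int / int always returns float in Python 3 (9 / 10 = 0.9)

float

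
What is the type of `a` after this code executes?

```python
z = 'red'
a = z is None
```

'is' comparison returns bool

bool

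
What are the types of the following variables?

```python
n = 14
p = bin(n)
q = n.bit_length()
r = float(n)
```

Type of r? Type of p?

float() returns float; bin() returns str

float, str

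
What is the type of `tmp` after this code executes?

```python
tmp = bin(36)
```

bin() returns str representation

str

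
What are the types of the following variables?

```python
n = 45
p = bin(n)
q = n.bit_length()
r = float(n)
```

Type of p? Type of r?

bin() returns str; float() returns float

str, float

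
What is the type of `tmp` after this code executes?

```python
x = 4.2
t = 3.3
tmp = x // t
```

float // float returns float (floor division preserves float type)

float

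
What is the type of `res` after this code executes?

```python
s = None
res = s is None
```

'is' comparison returns bool

bool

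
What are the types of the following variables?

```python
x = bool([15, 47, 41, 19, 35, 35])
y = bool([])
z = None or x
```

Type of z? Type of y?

None or <bool> returns the bool; bool() returns bool

bool, bool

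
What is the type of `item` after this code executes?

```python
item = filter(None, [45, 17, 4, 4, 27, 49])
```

filter() returns a filter iterator object

filter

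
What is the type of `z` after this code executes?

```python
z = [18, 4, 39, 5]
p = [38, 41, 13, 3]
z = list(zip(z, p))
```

list(zip(...)) returns a list of tuples

list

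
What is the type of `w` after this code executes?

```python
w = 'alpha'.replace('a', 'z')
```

str.replace() returns str

str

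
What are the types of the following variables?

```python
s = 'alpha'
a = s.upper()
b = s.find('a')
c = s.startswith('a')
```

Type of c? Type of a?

str.startswith() returns bool; str.upper() returns str

bool, str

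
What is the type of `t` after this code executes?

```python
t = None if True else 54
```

Ternary: condition is True, if branch (None) taken → NoneType

NoneType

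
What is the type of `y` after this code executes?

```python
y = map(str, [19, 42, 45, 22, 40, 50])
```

map() returns a map iterator object

map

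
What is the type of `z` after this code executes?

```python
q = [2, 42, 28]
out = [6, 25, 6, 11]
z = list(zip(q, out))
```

list(zip(...)) returns a list of tuples

list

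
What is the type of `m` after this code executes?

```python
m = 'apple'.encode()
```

str.encode() returns bytes

bytes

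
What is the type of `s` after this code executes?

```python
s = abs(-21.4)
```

abs() of float returns float

float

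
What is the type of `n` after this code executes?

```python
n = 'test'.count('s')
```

str.count() returns int

int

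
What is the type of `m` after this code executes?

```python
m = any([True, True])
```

any() returns bool

bool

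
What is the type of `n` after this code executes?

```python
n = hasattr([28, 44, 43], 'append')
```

hasattr() returns bool

bool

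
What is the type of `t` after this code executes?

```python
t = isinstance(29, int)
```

isinstance() returns bool

bool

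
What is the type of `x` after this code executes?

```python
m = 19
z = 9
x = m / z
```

int / int always returns float in Python 3 (19 / 9 = 2.11111)

float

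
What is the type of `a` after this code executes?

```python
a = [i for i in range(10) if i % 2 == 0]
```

A list comprehension [...] produces a list

list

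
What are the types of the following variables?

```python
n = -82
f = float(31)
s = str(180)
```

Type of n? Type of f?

n is int; f is float

int, float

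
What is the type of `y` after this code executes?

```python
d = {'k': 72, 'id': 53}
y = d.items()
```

dict.items() returns a dict_items view

dict_items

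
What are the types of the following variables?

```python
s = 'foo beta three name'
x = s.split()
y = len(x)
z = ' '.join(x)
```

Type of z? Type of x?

str.join() returns str; str.split() returns list

str, list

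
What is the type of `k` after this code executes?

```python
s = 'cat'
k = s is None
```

'is' comparison returns bool

bool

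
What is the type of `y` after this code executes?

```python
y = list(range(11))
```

list(range(...)) returns list

list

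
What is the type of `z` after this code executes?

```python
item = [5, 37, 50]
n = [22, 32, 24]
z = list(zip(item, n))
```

list(zip(...)) returns a list of tuples

list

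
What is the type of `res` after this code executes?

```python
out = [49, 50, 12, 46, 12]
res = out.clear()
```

list.clear() returns None

NoneType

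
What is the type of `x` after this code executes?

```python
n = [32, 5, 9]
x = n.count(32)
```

list.count() returns int

int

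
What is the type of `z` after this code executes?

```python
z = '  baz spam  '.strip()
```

str.strip() returns str

str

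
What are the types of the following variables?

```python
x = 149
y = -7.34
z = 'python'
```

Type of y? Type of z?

y is float; z is str

float, str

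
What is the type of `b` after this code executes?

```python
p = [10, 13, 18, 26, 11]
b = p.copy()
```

list.copy() returns list

list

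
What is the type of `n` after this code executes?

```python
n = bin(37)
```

bin() returns str representation

str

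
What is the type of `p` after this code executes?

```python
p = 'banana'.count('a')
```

str.count() returns int

int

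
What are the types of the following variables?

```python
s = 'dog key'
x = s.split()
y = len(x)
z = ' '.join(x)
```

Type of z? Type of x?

str.join() returns str; str.split() returns list

str, list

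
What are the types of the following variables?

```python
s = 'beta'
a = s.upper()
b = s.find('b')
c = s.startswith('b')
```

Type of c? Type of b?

str.startswith() returns bool; str.find() returns int

bool, int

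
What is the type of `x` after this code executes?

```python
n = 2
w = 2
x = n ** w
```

int ** positive int returns int (2 ** 2 = 4)

int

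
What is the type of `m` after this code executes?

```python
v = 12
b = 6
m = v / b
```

int / int always returns float in Python 3 (12 / 6 = 2)

float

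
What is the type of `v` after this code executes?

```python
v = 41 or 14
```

'or' returns the first truthy value (41, which is int)

int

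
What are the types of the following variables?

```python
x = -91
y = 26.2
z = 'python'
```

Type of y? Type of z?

y is float; z is str

float, str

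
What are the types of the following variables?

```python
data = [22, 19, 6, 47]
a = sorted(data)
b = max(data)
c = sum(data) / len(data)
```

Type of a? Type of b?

sorted() returns list; max of ints returns int

list, int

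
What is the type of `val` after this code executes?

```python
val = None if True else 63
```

Ternary: condition is True, if branch (None) taken → NoneType

NoneType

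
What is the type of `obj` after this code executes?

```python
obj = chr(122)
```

chr() returns str (single character)

str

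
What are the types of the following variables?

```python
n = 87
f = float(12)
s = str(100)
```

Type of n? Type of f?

n is int; f is float

int, float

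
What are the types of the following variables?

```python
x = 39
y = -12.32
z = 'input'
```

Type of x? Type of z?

x is int; z is str

int, str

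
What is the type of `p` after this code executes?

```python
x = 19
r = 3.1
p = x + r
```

int + float returns float (19 + 3.1 = 22.1)

float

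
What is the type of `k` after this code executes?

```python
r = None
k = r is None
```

'is' comparison returns bool

bool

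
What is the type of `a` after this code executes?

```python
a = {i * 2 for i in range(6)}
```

A set comprehension {expr for x in iterable} produces a set

set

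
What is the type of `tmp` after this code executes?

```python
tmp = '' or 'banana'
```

'or' returns first truthy value ('banana', which is str)

str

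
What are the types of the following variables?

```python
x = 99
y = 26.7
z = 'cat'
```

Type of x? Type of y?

x is int; y is float

int, float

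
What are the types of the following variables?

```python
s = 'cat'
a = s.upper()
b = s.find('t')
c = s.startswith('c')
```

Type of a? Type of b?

str.upper() returns str; str.find() returns int

str, int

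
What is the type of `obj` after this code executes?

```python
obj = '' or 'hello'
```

'or' returns first truthy value ('hello', which is str)

str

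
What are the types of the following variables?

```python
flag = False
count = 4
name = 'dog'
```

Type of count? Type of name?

count is int; name is str

int, str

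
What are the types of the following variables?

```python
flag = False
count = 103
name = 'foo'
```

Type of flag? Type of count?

flag is bool; count is int

bool, int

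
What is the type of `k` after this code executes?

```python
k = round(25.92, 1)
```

round() with ndigits arg returns float

float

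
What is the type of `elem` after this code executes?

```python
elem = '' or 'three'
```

'or' returns first truthy value ('three', which is str)

str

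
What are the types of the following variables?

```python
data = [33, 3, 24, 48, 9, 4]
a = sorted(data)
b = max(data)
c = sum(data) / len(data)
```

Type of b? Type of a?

max of ints returns int; sorted() returns list

int, list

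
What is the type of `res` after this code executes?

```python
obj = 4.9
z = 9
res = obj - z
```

float - int returns float (4.9 - 9 = -4.1)

float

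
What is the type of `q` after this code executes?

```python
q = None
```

None has type NoneType

NoneType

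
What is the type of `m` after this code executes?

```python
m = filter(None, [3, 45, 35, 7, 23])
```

filter() returns a filter iterator object

filter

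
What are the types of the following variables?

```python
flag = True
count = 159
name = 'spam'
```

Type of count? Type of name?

count is int; name is str

int, str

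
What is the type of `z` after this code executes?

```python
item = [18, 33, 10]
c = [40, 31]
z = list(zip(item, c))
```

list(zip(...)) returns a list of tuples

list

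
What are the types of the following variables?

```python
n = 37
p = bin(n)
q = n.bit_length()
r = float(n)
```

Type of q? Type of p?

int.bit_length() returns int; bin() returns str

int, str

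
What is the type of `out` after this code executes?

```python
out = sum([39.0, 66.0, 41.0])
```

sum() of floats returns float

float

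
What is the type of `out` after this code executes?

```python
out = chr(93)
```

chr() returns str (single character)

str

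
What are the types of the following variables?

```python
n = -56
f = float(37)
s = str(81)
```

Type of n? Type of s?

n is int; s is str

int, str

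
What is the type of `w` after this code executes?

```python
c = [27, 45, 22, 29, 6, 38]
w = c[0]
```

Indexing a list of ints returns int (c[0] = 27)

int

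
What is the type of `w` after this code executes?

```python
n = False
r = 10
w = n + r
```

bool + int returns int (False is 0, so 0 + 10 = 10)

int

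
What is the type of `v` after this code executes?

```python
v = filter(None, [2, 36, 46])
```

filter() returns a filter iterator object

filter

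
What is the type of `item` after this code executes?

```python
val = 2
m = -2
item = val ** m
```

int ** negative int returns float

float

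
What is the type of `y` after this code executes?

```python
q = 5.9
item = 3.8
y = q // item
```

float // float returns float (floor division preserves float type)

float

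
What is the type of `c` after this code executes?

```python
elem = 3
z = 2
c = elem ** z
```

int ** positive int returns int (3 ** 2 = 9)

int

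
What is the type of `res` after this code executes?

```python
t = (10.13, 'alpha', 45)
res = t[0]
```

Index 0 of tuple is 10.13 which is float

float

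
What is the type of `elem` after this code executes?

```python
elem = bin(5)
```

bin() returns str representation

str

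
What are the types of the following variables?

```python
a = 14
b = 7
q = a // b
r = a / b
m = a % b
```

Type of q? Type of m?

int // int returns int; int % int returns int

int, int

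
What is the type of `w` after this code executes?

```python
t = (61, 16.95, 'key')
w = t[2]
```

Index 2 of tuple is 'key' which is str

str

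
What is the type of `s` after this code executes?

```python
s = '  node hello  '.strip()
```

str.strip() returns str

str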